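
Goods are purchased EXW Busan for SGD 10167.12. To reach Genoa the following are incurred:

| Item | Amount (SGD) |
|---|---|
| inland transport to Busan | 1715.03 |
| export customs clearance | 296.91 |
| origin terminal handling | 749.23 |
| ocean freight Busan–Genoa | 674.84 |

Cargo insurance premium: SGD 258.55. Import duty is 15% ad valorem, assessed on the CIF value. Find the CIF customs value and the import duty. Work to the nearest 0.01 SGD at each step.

CIF = EXW price + pre-shipment costs + freight + insurance
CIF = 10167.12 + 1715.03 + 296.91 + 749.23 + 674.84 + 258.55 = 13861.68
Import duty = 13861.68 × 15% = 2079.25

CIF value: SGD 13861.68; import duty: SGD 2079.25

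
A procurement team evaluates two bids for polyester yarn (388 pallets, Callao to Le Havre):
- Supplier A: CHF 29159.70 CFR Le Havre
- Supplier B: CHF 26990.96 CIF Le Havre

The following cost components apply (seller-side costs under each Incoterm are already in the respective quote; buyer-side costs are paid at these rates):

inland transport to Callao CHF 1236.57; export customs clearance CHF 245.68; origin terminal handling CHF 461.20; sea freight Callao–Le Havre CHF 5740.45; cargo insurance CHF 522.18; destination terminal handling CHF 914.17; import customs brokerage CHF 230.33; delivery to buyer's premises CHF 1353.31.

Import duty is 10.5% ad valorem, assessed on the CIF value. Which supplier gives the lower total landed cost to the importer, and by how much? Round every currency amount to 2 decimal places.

Supplier A (CFR):
CIF value = CFR price + insurance = 29159.70 + 522.18 = 29681.88
Import duty = 29681.88 × 10.5% = 3116.60
Buyer bears (A): 522.18 + 914.17 + 230.33 + 1353.31 = 3019.99
Landed cost (A) = invoice 29159.70 + 3019.99 + duty 3116.60 = 35296.29
Supplier B (CIF):
The CIF price already equals the CIF value: 26990.96
Import duty = 26990.96 × 10.5% = 2834.05
Buyer bears (B): 914.17 + 230.33 + 1353.31 = 2497.81
Landed cost (B) = invoice 26990.96 + 2497.81 + duty 2834.05 = 32322.82
Difference = |35296.29 − 32322.82| = 2973.47

Supplier B is cheaper by CHF 2973.47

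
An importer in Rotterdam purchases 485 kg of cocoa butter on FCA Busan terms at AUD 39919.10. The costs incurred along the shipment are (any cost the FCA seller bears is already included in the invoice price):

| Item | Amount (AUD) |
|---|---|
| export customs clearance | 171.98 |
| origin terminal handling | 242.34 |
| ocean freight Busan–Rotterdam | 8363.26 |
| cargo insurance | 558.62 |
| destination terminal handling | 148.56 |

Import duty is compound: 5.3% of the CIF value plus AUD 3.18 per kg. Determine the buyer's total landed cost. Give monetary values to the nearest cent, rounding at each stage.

Total landed cost: AUD 53375.60

FCA: the seller delivers export-cleared goods to the carrier; the buyer bears costs from that point.
Already in the invoice (seller's account under FCA): export clearance — exclude.
CIF value = FCA price + origin terminal + freight + insurance = 39919.10 + 242.34 + 8363.26 + 558.62 = 49083.32
Ad valorem component: 49083.32 × 5.3% = 2601.42
Specific component: 485 × 3.18 = 1542.30
Import duty = 2601.42 + 1542.30 = 4143.72
Buyer bears: origin terminal 242.34 + freight 8363.26 + insurance 558.62 + destination terminal 148.56 + duty 4143.72 = 13456.50
Landed cost = invoice 39919.10 + 13456.50 = 53375.60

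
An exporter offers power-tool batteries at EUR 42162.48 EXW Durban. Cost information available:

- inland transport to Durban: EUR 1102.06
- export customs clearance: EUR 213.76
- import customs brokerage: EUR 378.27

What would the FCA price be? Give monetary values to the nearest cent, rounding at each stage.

FCA price: EUR 43478.30

Not relevant to the conversion: brokerage — on the buyer under both terms; not part of either seller's price.
From EXW to FCA, the seller additionally bears: inland to port, export clearance.
FCA price = 42162.48 + 1102.06 + 213.76 = 43478.30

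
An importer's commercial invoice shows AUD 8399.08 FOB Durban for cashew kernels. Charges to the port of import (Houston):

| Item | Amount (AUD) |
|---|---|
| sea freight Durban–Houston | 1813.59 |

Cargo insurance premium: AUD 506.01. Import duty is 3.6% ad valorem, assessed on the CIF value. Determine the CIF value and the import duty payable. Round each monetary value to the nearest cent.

CIF = FOB price + freight + insurance
CIF = 8399.08 + 1813.59 + 506.01 = 10718.68
Import duty = 10718.68 × 3.6% = 385.87

CIF value: AUD 10718.68; import duty: AUD 385.87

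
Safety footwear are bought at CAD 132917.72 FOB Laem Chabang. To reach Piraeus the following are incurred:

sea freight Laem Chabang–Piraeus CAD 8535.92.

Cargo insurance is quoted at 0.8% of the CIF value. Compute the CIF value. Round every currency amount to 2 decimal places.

CIF value: CAD 142594.40

Let C be the CIF value. C = FOB price + freight + 0.8% × C
C − 0.8% × C = 132917.72 + 8535.92
0.992 × C = 141453.64
C = 141453.64 / 0.992 = 142594.40
Insurance premium = 0.8% × 142594.40 = 1140.76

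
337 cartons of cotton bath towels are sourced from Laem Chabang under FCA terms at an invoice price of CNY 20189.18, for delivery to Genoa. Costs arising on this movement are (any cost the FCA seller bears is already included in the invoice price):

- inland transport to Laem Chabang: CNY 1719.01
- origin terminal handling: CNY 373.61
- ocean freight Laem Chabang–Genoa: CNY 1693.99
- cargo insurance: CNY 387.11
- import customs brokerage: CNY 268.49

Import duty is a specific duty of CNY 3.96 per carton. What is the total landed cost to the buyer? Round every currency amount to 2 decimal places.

FCA: the seller delivers export-cleared goods to the carrier; the buyer bears costs from that point.
Already in the invoice (seller's account under FCA): inland to port — exclude.
CIF value = FCA price + origin terminal + freight + insurance = 20189.18 + 373.61 + 1693.99 + 387.11 = 22643.89
Import duty = 337 × 3.96 = 1334.52
Buyer bears: origin terminal 373.61 + freight 1693.99 + insurance 387.11 + brokerage 268.49 + duty 1334.52 = 4057.72
Landed cost = invoice 20189.18 + 4057.72 = 24246.90

Total landed cost: CNY 24246.90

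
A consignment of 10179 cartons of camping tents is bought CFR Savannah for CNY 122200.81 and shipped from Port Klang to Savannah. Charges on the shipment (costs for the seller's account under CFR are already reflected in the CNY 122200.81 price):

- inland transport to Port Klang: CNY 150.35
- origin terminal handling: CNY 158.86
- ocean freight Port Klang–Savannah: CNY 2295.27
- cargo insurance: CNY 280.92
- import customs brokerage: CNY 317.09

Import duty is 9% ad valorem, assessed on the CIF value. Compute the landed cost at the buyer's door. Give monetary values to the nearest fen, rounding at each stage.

CFR: the seller pays costs through ocean freight to the destination port, but not insurance.
Already in the invoice (seller's account under CFR): inland to port, origin terminal, freight — exclude.
CIF value = CFR price + insurance = 122200.81 + 280.92 = 122481.73
Import duty = 122481.73 × 9% = 11023.36
Buyer bears: insurance 280.92 + brokerage 317.09 + duty 11023.36 = 11621.37
Landed cost = invoice 122200.81 + 11621.37 = 133822.18

Total landed cost: CNY 133822.18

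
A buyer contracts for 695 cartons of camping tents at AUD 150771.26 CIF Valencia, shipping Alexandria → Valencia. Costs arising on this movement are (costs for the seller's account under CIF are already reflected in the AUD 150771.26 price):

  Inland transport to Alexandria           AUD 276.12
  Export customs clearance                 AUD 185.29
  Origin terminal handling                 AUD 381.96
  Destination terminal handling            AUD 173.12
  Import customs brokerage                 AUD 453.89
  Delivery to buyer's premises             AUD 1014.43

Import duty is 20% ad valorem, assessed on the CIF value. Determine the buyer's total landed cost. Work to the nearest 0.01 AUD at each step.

Total landed cost: AUD 182566.95

CIF: the seller pays costs through ocean freight and marine insurance to the destination port.
Already in the invoice (seller's account under CIF): inland to port, export clearance, origin terminal — exclude.
The CIF price already equals the CIF value: 150771.26
Import duty = 150771.26 × 20% = 30154.25
Buyer bears: destination terminal 173.12 + brokerage 453.89 + delivery 1014.43 + duty 30154.25 = 31795.69
Landed cost = invoice 150771.26 + 31795.69 = 182566.95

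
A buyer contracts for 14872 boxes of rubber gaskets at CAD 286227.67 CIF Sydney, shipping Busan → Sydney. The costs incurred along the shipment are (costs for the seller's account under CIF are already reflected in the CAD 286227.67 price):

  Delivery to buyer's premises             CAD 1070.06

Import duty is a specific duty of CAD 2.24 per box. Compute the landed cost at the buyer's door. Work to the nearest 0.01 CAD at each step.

CIF: the seller pays costs through ocean freight and marine insurance to the destination port.
The CIF price already equals the CIF value: 286227.67
Import duty = 14872 × 2.24 = 33313.28
Buyer bears: delivery 1070.06 + duty 33313.28 = 34383.34
Landed cost = invoice 286227.67 + 34383.34 = 320611.01

Total landed cost: CAD 320611.01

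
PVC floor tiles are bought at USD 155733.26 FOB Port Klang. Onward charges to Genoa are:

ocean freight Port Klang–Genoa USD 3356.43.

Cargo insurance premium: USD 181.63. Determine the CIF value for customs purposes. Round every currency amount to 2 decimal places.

CIF value: USD 159271.32

CIF = FOB price + freight + insurance
CIF = 155733.26 + 3356.43 + 181.63 = 159271.32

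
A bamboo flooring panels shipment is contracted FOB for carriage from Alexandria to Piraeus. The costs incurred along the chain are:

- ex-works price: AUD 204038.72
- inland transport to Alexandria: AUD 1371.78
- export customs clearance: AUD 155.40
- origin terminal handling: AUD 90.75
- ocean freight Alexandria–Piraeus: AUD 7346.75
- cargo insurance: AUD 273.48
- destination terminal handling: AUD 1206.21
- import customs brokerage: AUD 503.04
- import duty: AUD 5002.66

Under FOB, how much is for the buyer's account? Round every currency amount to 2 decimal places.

Buyer's account: AUD 14332.14

FOB: the seller bears costs until goods are on board at the origin port; the buyer bears freight, insurance and all costs thereafter.
Seller's account: goods 204038.72 + inland to port 1371.78 + export clearance 155.40 + origin terminal 90.75 = 205656.65
Buyer's account: freight 7346.75 + insurance 273.48 + destination terminal 1206.21 + brokerage 503.04 + duty 5002.66 = 14332.14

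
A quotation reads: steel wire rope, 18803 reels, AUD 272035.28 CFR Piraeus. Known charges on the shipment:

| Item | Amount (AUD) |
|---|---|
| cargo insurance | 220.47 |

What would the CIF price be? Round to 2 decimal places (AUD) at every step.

CIF price: AUD 272255.75

From CFR to CIF, the seller additionally bears: insurance.
CIF price = 272035.28 + 220.47 = 272255.75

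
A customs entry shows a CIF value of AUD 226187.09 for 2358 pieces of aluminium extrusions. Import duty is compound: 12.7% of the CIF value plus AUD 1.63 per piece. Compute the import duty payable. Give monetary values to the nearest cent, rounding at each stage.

Import duty: AUD 32569.30

Ad valorem component: 226187.09 × 12.7% = 28725.76
Specific component: 2358 × 1.63 = 3843.54
Import duty = 28725.76 + 3843.54 = 32569.30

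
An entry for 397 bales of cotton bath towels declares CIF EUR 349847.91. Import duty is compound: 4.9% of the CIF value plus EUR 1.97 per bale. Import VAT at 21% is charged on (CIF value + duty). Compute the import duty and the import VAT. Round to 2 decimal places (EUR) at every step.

Ad valorem component: 349847.91 × 4.9% = 17142.55
Specific component: 397 × 1.97 = 782.09
Import duty = 17142.55 + 782.09 = 17924.64
VAT base = CIF + duty = 349847.91 + 17924.64 = 367772.55
Import VAT = 367772.55 × 21% = 77232.24

Import duty: EUR 17924.64; import VAT: EUR 77232.24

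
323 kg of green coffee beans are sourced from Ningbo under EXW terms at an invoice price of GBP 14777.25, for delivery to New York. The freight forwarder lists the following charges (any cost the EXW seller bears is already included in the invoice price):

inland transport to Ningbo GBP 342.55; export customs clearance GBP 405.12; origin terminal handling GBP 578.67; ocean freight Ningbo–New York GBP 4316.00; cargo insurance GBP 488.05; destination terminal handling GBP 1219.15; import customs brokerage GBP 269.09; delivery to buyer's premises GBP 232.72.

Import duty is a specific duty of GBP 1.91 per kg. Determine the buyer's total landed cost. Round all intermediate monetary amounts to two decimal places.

EXW: the seller makes goods available at their premises; the buyer bears all onward costs.
CIF value = EXW price + inland to port + export clearance + origin terminal + freight + insurance = 14777.25 + 342.55 + 405.12 + 578.67 + 4316.00 + 488.05 = 20907.64
Import duty = 323 × 1.91 = 616.93
Buyer bears: inland to port 342.55 + export clearance 405.12 + origin terminal 578.67 + freight 4316.00 + insurance 488.05 + destination terminal 1219.15 + brokerage 269.09 + delivery 232.72 + duty 616.93 = 8468.28
Landed cost = invoice 14777.25 + 8468.28 = 23245.53

Total landed cost: GBP 23245.53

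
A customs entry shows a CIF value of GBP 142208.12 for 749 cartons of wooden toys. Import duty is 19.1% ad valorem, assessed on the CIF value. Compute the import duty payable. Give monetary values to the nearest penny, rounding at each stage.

Import duty: GBP 27161.75

Import duty = 142208.12 × 19.1% = 27161.75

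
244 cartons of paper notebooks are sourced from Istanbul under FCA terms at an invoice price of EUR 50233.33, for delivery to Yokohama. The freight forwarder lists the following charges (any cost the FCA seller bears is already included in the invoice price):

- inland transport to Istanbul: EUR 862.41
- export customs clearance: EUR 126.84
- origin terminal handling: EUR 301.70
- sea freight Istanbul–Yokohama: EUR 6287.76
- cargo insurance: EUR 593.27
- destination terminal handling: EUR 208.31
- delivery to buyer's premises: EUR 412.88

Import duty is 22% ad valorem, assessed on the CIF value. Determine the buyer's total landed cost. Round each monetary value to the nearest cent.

Total landed cost: EUR 70668.78

FCA: the seller delivers export-cleared goods to the carrier; the buyer bears costs from that point.
Already in the invoice (seller's account under FCA): inland to port, export clearance — exclude.
CIF value = FCA price + origin terminal + freight + insurance = 50233.33 + 301.70 + 6287.76 + 593.27 = 57416.06
Import duty = 57416.06 × 22% = 12631.53
Buyer bears: origin terminal 301.70 + freight 6287.76 + insurance 593.27 + destination terminal 208.31 + delivery 412.88 + duty 12631.53 = 20435.45
Landed cost = invoice 50233.33 + 20435.45 = 70668.78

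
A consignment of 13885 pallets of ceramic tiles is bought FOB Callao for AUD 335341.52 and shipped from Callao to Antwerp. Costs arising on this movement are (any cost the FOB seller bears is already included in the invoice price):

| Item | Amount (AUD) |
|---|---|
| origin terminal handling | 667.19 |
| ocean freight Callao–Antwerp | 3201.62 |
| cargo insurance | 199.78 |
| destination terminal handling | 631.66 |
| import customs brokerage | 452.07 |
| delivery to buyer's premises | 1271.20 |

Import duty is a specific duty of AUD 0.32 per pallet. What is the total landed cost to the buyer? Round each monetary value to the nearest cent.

Total landed cost: AUD 345541.05

FOB: the seller bears costs until goods are on board at the origin port; the buyer bears freight, insurance and all costs thereafter.
Already in the invoice (seller's account under FOB): origin terminal — exclude.
CIF value = FOB price + freight + insurance = 335341.52 + 3201.62 + 199.78 = 338742.92
Import duty = 13885 × 0.32 = 4443.20
Buyer bears: freight 3201.62 + insurance 199.78 + destination terminal 631.66 + brokerage 452.07 + delivery 1271.20 + duty 4443.20 = 10199.53
Landed cost = invoice 335341.52 + 10199.53 = 345541.05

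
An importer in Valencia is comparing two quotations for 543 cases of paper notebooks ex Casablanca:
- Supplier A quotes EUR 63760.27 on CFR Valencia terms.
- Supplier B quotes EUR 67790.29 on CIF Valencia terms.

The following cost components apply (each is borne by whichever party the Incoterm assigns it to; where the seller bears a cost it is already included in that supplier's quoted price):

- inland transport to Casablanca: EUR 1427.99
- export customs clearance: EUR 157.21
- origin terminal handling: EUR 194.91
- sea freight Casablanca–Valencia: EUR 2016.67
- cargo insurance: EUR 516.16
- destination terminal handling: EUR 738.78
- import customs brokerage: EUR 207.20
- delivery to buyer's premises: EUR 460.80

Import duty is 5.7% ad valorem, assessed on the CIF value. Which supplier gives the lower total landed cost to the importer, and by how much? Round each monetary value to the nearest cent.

Supplier A is cheaper by EUR 3714.15

Supplier A (CFR):
CIF value = CFR price + insurance = 63760.27 + 516.16 = 64276.43
Import duty = 64276.43 × 5.7% = 3663.76
Buyer bears (A): 516.16 + 738.78 + 207.20 + 460.80 = 1922.94
Landed cost (A) = invoice 63760.27 + 1922.94 + duty 3663.76 = 69346.97
Supplier B (CIF):
The CIF price already equals the CIF value: 67790.29
Import duty = 67790.29 × 5.7% = 3864.05
Buyer bears (B): 738.78 + 207.20 + 460.80 = 1406.78
Landed cost (B) = invoice 67790.29 + 1406.78 + duty 3864.05 = 73061.12
Difference = |69346.97 − 73061.12| = 3714.15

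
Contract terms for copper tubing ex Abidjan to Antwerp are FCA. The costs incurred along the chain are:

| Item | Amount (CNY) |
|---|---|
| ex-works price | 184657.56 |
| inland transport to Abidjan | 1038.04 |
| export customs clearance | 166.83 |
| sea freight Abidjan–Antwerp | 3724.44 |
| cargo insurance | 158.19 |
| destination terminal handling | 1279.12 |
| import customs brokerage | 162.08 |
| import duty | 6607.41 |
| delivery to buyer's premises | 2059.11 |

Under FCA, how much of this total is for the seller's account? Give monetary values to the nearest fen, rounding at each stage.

FCA: the seller delivers export-cleared goods to the carrier; the buyer bears costs from that point.
Seller's account: goods 184657.56 + inland to port 1038.04 + export clearance 166.83 = 185862.43
Buyer's account: freight 3724.44 + insurance 158.19 + destination terminal 1279.12 + brokerage 162.08 + duty 6607.41 + delivery 2059.11 = 13990.35

Seller's account: CNY 185862.43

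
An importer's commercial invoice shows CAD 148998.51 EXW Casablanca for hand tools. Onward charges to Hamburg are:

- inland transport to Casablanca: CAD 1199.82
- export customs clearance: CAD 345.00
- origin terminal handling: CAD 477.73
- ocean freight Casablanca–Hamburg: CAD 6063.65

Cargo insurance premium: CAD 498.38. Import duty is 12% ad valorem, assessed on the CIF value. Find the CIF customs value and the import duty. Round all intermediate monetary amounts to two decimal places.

CIF = EXW price + pre-shipment costs + freight + insurance
CIF = 148998.51 + 1199.82 + 345.00 + 477.73 + 6063.65 + 498.38 = 157583.09
Import duty = 157583.09 × 12% = 18909.97

CIF value: CAD 157583.09; import duty: CAD 18909.97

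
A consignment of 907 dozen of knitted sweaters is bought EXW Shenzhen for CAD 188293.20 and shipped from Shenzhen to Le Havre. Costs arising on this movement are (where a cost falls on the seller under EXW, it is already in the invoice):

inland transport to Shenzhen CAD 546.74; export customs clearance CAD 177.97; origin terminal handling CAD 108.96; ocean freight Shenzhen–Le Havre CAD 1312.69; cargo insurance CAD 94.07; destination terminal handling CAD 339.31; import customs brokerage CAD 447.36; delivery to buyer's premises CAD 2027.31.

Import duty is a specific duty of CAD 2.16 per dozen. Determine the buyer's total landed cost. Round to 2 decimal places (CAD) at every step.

EXW: the seller makes goods available at their premises; the buyer bears all onward costs.
CIF value = EXW price + inland to port + export clearance + origin terminal + freight + insurance = 188293.20 + 546.74 + 177.97 + 108.96 + 1312.69 + 94.07 = 190533.63
Import duty = 907 × 2.16 = 1959.12
Buyer bears: inland to port 546.74 + export clearance 177.97 + origin terminal 108.96 + freight 1312.69 + insurance 94.07 + destination terminal 339.31 + brokerage 447.36 + delivery 2027.31 + duty 1959.12 = 7013.53
Landed cost = invoice 188293.20 + 7013.53 = 195306.73

Total landed cost: CAD 195306.73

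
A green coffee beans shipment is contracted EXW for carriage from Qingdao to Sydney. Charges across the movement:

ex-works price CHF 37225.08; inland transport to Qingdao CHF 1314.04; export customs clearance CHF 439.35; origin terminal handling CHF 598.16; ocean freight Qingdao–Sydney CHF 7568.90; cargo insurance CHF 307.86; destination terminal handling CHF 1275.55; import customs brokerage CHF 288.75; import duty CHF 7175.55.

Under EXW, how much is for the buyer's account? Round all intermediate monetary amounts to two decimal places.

Buyer's account: CHF 18968.16

EXW: the seller makes goods available at their premises; the buyer bears all onward costs.
Seller's account: goods 37225.08 = 37225.08
Buyer's account: inland to port 1314.04 + export clearance 439.35 + origin terminal 598.16 + freight 7568.90 + insurance 307.86 + destination terminal 1275.55 + brokerage 288.75 + duty 7175.55 = 18968.16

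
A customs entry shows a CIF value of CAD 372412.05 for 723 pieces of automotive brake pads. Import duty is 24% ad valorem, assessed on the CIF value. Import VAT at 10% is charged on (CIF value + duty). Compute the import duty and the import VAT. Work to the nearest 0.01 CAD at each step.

Import duty: CAD 89378.89; import VAT: CAD 46179.09

Import duty = 372412.05 × 24% = 89378.89
VAT base = CIF + duty = 372412.05 + 89378.89 = 461790.94
Import VAT = 461790.94 × 10% = 46179.09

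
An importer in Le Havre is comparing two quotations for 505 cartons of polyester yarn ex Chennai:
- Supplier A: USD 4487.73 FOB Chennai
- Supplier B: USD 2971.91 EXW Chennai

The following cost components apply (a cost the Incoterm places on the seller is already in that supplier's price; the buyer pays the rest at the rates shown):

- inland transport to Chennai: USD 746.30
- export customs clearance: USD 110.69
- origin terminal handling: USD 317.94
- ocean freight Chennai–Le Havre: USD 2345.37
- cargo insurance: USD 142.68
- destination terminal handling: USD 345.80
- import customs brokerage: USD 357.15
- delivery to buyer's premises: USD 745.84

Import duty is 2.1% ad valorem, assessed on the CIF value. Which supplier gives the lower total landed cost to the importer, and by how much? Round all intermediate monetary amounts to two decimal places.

Supplier B is cheaper by USD 348.05

Supplier A (FOB):
CIF value = FOB price + freight + insurance = 4487.73 + 2345.37 + 142.68 = 6975.78
Import duty = 6975.78 × 2.1% = 146.49
Buyer bears (A): 2345.37 + 142.68 + 345.80 + 357.15 + 745.84 = 3936.84
Landed cost (A) = invoice 4487.73 + 3936.84 + duty 146.49 = 8571.06
Supplier B (EXW):
CIF value = EXW price + inland to port + export clearance + origin terminal + freight + insurance = 2971.91 + 746.30 + 110.69 + 317.94 + 2345.37 + 142.68 = 6634.89
Import duty = 6634.89 × 2.1% = 139.33
Buyer bears (B): 746.30 + 110.69 + 317.94 + 2345.37 + 142.68 + 345.80 + 357.15 + 745.84 = 5111.77
Landed cost (B) = invoice 2971.91 + 5111.77 + duty 139.33 = 8223.01
Difference = |8571.06 − 8223.01| = 348.05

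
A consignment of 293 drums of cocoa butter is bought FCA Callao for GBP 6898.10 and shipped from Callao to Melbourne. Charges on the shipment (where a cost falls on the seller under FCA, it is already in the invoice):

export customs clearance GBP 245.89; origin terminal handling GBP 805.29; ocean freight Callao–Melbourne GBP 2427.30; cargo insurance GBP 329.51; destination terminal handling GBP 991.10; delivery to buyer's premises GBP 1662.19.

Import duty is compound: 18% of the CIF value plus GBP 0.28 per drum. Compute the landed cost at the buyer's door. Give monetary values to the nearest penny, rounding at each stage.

Total landed cost: GBP 15078.37

FCA: the seller delivers export-cleared goods to the carrier; the buyer bears costs from that point.
Already in the invoice (seller's account under FCA): export clearance — exclude.
CIF value = FCA price + origin terminal + freight + insurance = 6898.10 + 805.29 + 2427.30 + 329.51 = 10460.20
Ad valorem component: 10460.20 × 18% = 1882.84
Specific component: 293 × 0.28 = 82.04
Import duty = 1882.84 + 82.04 = 1964.88
Buyer bears: origin terminal 805.29 + freight 2427.30 + insurance 329.51 + destination terminal 991.10 + delivery 1662.19 + duty 1964.88 = 8180.27
Landed cost = invoice 6898.10 + 8180.27 = 15078.37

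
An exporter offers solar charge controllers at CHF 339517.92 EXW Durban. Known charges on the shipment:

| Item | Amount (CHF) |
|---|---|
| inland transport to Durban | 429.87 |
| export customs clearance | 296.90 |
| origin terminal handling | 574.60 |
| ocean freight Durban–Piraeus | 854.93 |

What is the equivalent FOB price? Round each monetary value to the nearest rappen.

FOB price: CHF 340819.29

Not relevant to the conversion: freight — on the buyer under both terms; not part of either seller's price.
From EXW to FOB, the seller additionally bears: inland to port, export clearance, origin terminal.
FOB price = 339517.92 + 429.87 + 296.90 + 574.60 = 340819.29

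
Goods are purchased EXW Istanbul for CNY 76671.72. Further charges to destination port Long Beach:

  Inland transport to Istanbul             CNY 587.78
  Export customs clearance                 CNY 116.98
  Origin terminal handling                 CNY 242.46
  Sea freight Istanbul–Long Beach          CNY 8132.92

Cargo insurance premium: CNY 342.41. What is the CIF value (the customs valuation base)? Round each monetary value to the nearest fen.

CIF = EXW price + pre-shipment costs + freight + insurance
CIF = 76671.72 + 587.78 + 116.98 + 242.46 + 8132.92 + 342.41 = 86094.27

CIF value: CNY 86094.27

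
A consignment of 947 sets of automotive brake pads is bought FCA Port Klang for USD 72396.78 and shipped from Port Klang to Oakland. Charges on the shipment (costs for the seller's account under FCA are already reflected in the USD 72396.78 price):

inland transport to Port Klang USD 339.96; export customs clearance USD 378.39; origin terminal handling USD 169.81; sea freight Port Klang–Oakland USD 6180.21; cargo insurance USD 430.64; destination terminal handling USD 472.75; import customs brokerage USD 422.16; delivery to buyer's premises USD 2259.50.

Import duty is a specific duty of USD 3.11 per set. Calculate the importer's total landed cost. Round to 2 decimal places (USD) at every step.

FCA: the seller delivers export-cleared goods to the carrier; the buyer bears costs from that point.
Already in the invoice (seller's account under FCA): inland to port, export clearance — exclude.
CIF value = FCA price + origin terminal + freight + insurance = 72396.78 + 169.81 + 6180.21 + 430.64 = 79177.44
Import duty = 947 × 3.11 = 2945.17
Buyer bears: origin terminal 169.81 + freight 6180.21 + insurance 430.64 + destination terminal 472.75 + brokerage 422.16 + delivery 2259.50 + duty 2945.17 = 12880.24
Landed cost = invoice 72396.78 + 12880.24 = 85277.02

Total landed cost: USD 85277.02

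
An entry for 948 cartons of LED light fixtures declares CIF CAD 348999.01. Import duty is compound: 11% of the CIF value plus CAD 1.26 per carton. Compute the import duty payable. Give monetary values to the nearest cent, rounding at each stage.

Ad valorem component: 348999.01 × 11% = 38389.89
Specific component: 948 × 1.26 = 1194.48
Import duty = 38389.89 + 1194.48 = 39584.37

Import duty: CAD 39584.37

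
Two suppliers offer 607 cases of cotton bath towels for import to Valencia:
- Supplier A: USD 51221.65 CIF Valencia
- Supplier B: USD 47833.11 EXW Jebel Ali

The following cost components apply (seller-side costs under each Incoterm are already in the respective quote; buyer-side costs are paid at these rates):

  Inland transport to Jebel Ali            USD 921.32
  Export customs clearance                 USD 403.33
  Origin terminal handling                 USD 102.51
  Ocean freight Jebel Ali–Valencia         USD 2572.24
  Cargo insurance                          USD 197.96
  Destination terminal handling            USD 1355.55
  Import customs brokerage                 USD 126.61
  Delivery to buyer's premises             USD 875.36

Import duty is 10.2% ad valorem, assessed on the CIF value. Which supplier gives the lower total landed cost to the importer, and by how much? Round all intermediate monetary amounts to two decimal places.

Supplier A (CIF):
The CIF price already equals the CIF value: 51221.65
Import duty = 51221.65 × 10.2% = 5224.61
Buyer bears (A): 1355.55 + 126.61 + 875.36 = 2357.52
Landed cost (A) = invoice 51221.65 + 2357.52 + duty 5224.61 = 58803.78
Supplier B (EXW):
CIF value = EXW price + inland to port + export clearance + origin terminal + freight + insurance = 47833.11 + 921.32 + 403.33 + 102.51 + 2572.24 + 197.96 = 52030.47
Import duty = 52030.47 × 10.2% = 5307.11
Buyer bears (B): 921.32 + 403.33 + 102.51 + 2572.24 + 197.96 + 1355.55 + 126.61 + 875.36 = 6554.88
Landed cost (B) = invoice 47833.11 + 6554.88 + duty 5307.11 = 59695.10
Difference = |58803.78 − 59695.10| = 891.32

Supplier A is cheaper by USD 891.32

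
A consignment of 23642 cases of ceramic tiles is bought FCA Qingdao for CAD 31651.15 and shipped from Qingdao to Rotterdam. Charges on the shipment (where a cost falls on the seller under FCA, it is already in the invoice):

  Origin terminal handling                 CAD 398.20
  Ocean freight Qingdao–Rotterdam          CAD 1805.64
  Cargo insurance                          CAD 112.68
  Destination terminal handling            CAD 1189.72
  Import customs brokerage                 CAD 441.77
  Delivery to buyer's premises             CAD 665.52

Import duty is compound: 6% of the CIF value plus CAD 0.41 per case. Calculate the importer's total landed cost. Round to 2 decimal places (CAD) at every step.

FCA: the seller delivers export-cleared goods to the carrier; the buyer bears costs from that point.
CIF value = FCA price + origin terminal + freight + insurance = 31651.15 + 398.20 + 1805.64 + 112.68 = 33967.67
Ad valorem component: 33967.67 × 6% = 2038.06
Specific component: 23642 × 0.41 = 9693.22
Import duty = 2038.06 + 9693.22 = 11731.28
Buyer bears: origin terminal 398.20 + freight 1805.64 + insurance 112.68 + destination terminal 1189.72 + brokerage 441.77 + delivery 665.52 + duty 11731.28 = 16344.81
Landed cost = invoice 31651.15 + 16344.81 = 47995.96

Total landed cost: CAD 47995.96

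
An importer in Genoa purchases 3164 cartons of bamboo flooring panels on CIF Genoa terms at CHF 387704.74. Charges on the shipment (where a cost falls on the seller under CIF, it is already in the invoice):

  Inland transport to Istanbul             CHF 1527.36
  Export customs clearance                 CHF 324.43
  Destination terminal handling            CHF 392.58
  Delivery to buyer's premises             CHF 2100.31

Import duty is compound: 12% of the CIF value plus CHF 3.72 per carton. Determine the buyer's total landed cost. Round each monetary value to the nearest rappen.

CIF: the seller pays costs through ocean freight and marine insurance to the destination port.
Already in the invoice (seller's account under CIF): inland to port, export clearance — exclude.
The CIF price already equals the CIF value: 387704.74
Ad valorem component: 387704.74 × 12% = 46524.57
Specific component: 3164 × 3.72 = 11770.08
Import duty = 46524.57 + 11770.08 = 58294.65
Buyer bears: destination terminal 392.58 + delivery 2100.31 + duty 58294.65 = 60787.54
Landed cost = invoice 387704.74 + 60787.54 = 448492.28

Total landed cost: CHF 448492.28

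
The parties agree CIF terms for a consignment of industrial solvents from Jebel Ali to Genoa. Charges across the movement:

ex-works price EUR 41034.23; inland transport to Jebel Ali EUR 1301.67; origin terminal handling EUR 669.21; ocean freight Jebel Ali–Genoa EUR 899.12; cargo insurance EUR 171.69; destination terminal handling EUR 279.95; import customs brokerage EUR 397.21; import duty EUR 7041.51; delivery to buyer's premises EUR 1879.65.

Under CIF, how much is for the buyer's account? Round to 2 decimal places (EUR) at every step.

CIF: the seller pays costs through ocean freight and marine insurance to the destination port.
Seller's account: goods 41034.23 + inland to port 1301.67 + origin terminal 669.21 + freight 899.12 + insurance 171.69 = 44075.92
Buyer's account: destination terminal 279.95 + brokerage 397.21 + duty 7041.51 + delivery 1879.65 = 9598.32

Buyer's account: EUR 9598.32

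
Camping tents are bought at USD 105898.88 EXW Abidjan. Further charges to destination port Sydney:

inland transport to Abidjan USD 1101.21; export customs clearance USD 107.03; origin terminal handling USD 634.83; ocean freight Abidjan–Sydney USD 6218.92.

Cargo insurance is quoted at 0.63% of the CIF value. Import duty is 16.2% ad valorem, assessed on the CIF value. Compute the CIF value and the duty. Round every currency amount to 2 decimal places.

Let C be the CIF value. C = EXW price + pre-shipment costs + freight + 0.63% × C
C − 0.63% × C = 105898.88 + 1101.21 + 107.03 + 634.83 + 6218.92
0.9937 × C = 113960.87
C = 113960.87 / 0.9937 = 114683.38
Insurance premium = 0.63% × 114683.38 = 722.51
Import duty = 114683.38 × 16.2% = 18578.71

CIF value: USD 114683.38; import duty: USD 18578.71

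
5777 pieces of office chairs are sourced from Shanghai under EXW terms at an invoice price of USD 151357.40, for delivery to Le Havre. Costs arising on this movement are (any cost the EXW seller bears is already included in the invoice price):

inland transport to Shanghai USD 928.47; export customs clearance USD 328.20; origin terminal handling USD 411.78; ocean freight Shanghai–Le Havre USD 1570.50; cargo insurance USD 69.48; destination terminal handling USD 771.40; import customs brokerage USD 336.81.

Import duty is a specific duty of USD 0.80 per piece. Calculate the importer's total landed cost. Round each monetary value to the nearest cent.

EXW: the seller makes goods available at their premises; the buyer bears all onward costs.
CIF value = EXW price + inland to port + export clearance + origin terminal + freight + insurance = 151357.40 + 928.47 + 328.20 + 411.78 + 1570.50 + 69.48 = 154665.83
Import duty = 5777 × 0.80 = 4621.60
Buyer bears: inland to port 928.47 + export clearance 328.20 + origin terminal 411.78 + freight 1570.50 + insurance 69.48 + destination terminal 771.40 + brokerage 336.81 + duty 4621.60 = 9038.24
Landed cost = invoice 151357.40 + 9038.24 = 160395.64

Total landed cost: USD 160395.64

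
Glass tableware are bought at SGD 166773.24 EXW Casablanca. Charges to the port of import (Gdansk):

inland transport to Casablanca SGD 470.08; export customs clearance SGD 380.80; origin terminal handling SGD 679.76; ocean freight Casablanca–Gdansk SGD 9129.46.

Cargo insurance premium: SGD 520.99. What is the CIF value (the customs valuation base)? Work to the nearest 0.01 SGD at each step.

CIF value: SGD 177954.33

CIF = EXW price + pre-shipment costs + freight + insurance
CIF = 166773.24 + 470.08 + 380.80 + 679.76 + 9129.46 + 520.99 = 177954.33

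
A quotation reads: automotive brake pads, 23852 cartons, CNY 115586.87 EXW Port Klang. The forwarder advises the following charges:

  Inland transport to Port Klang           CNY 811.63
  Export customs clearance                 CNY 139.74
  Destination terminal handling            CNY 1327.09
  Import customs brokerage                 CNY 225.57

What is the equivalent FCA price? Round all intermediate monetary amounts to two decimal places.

FCA price: CNY 116538.24

Not relevant to the conversion: destination terminal, brokerage — on the buyer under both terms; not part of either seller's price.
From EXW to FCA, the seller additionally bears: inland to port, export clearance.
FCA price = 115586.87 + 811.63 + 139.74 = 116538.24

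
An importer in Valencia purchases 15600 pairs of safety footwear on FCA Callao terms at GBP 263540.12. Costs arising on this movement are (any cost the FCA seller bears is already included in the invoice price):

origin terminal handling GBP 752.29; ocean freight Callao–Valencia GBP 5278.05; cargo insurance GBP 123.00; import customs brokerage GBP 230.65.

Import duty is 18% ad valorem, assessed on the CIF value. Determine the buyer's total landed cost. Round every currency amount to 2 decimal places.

Total landed cost: GBP 318468.93

FCA: the seller delivers export-cleared goods to the carrier; the buyer bears costs from that point.
CIF value = FCA price + origin terminal + freight + insurance = 263540.12 + 752.29 + 5278.05 + 123.00 = 269693.46
Import duty = 269693.46 × 18% = 48544.82
Buyer bears: origin terminal 752.29 + freight 5278.05 + insurance 123.00 + brokerage 230.65 + duty 48544.82 = 54928.81
Landed cost = invoice 263540.12 + 54928.81 = 318468.93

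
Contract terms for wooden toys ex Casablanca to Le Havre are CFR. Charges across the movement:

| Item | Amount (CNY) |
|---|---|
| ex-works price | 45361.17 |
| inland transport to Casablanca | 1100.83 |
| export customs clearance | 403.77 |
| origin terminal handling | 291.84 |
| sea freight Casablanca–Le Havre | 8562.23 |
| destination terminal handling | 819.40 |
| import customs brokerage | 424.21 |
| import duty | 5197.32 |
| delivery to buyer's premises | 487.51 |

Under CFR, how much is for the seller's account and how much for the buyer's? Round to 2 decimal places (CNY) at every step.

Seller: CNY 55719.84; buyer: CNY 6928.44

CFR: the seller pays costs through ocean freight to the destination port, but not insurance.
Seller's account: goods 45361.17 + inland to port 1100.83 + export clearance 403.77 + origin terminal 291.84 + freight 8562.23 = 55719.84
Buyer's account: destination terminal 819.40 + brokerage 424.21 + duty 5197.32 + delivery 487.51 = 6928.44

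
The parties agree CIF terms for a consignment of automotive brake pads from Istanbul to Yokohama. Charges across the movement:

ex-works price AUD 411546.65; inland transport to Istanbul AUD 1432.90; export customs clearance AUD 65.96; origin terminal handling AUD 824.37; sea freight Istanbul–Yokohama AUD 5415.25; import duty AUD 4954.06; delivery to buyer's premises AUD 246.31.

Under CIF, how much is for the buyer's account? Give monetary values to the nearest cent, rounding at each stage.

CIF: the seller pays costs through ocean freight and marine insurance to the destination port.
Seller's account: goods 411546.65 + inland to port 1432.90 + export clearance 65.96 + origin terminal 824.37 + freight 5415.25 = 419285.13
Buyer's account: duty 4954.06 + delivery 246.31 = 5200.37

Buyer's account: AUD 5200.37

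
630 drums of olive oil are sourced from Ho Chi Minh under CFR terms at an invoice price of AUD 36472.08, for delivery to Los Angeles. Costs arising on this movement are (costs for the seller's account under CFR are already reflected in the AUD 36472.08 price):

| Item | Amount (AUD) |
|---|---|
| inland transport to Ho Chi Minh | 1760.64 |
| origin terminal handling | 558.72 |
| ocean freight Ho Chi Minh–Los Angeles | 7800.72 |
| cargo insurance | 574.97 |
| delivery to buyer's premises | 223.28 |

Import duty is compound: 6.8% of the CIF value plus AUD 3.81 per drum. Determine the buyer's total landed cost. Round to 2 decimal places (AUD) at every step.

Total landed cost: AUD 42189.83

CFR: the seller pays costs through ocean freight to the destination port, but not insurance.
Already in the invoice (seller's account under CFR): inland to port, origin terminal, freight — exclude.
CIF value = CFR price + insurance = 36472.08 + 574.97 = 37047.05
Ad valorem component: 37047.05 × 6.8% = 2519.20
Specific component: 630 × 3.81 = 2400.30
Import duty = 2519.20 + 2400.30 = 4919.50
Buyer bears: insurance 574.97 + delivery 223.28 + duty 4919.50 = 5717.75
Landed cost = invoice 36472.08 + 5717.75 = 42189.83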